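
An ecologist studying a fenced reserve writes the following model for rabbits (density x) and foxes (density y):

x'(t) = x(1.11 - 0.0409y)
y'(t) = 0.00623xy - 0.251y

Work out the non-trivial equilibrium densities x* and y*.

Set dy/dt = 0 with y > 0: 0.00623x - 0.251 = 0, so x* = 0.251/0.00623 = 40.3.
Set dx/dt = 0 with x > 0: 1.11 - 0.0409y = 0, so y* = 1.11/0.0409 = 27.1.

x* ≈ 40.3, y* ≈ 27.1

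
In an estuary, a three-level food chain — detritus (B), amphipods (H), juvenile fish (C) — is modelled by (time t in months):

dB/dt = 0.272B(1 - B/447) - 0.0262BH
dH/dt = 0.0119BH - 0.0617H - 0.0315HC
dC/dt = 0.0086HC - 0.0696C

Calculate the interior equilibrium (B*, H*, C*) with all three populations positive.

B* ≈ 98.5, H* ≈ 8.09, C* ≈ 35.3

From dC/dt = 0: 0.0086H* = 0.0696, so H* = 8.09.
From dB/dt = 0: 0.272(1 - B*/447) = 0.0262·8.09, giving B* = 447·(1 - 0.78) = 98.5.
From dH/dt = 0: 0.0119·98.5 - 0.0617 = 0.0315C*, so C* = 1.11/0.0315 = 35.3.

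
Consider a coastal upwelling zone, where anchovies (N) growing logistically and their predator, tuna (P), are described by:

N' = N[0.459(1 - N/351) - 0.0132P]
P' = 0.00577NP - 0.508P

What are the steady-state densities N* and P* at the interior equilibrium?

From dP/dt = 0 with P > 0: 0.00577N* = 0.508, so N* = 88.
Substitute into dN/dt = 0: 0.459(1 - 88/351) = 0.0132P*.
The bracket is 0.749, giving P* = 0.344/0.0132 = 26.1.

N* ≈ 88, P* ≈ 26.1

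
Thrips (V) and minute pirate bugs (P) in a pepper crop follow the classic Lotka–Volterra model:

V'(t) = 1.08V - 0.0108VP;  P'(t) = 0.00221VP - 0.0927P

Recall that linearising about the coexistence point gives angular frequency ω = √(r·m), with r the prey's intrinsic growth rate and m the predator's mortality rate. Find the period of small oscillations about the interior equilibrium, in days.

Here r = 1.08 and m = 0.0927, so r·m = 0.1.
ω = √0.1 = 0.316 per day, hence T = 2π/ω ≈ 19.9 days.

T ≈ 19.9 days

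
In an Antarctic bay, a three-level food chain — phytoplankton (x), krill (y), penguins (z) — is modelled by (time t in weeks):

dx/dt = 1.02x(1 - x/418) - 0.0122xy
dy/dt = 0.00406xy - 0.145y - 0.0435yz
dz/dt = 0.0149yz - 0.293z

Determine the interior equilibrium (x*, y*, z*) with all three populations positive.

x* ≈ 320, y* ≈ 19.7, z* ≈ 26.5

From dz/dt = 0: 0.0149y* = 0.293, so y* = 19.7.
From dx/dt = 0: 1.02(1 - x*/418) = 0.0122·19.7, giving x* = 418·(1 - 0.235) = 320.
From dy/dt = 0: 0.00406·320 - 0.145 = 0.0435z*, so z* = 1.15/0.0435 = 26.5.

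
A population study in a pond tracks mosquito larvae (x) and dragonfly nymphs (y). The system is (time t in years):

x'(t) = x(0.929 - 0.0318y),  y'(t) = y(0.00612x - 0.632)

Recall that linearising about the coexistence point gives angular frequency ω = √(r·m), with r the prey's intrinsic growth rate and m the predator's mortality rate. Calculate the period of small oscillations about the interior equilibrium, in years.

Here r = 0.929 and m = 0.632, so r·m = 0.587.
ω = √0.587 = 0.766 per year, hence T = 2π/ω ≈ 8.2 years.

T ≈ 8.2 years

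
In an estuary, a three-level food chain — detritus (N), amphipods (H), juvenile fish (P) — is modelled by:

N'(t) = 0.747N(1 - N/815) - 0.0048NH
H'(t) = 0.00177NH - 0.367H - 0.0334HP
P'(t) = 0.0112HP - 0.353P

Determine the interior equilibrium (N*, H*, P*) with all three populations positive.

From dP/dt = 0: 0.0112H* = 0.353, so H* = 31.5.
From dN/dt = 0: 0.747(1 - N*/815) = 0.0048·31.5, giving N* = 815·(1 - 0.203) = 650.
From dH/dt = 0: 0.00177·650 - 0.367 = 0.0334P*, so P* = 0.783/0.0334 = 23.5.

N* ≈ 650, H* ≈ 31.5, P* ≈ 23.5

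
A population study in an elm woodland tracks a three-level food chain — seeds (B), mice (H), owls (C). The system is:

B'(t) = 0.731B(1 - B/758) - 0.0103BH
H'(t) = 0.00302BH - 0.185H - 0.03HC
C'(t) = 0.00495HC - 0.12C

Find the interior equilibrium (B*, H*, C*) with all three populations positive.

From dC/dt = 0: 0.00495H* = 0.12, so H* = 24.2.
From dB/dt = 0: 0.731(1 - B*/758) = 0.0103·24.2, giving B* = 758·(1 - 0.342) = 499.
From dH/dt = 0: 0.00302·499 - 0.185 = 0.03C*, so C* = 1.32/0.03 = 44.1.

B* ≈ 499, H* ≈ 24.2, C* ≈ 44.1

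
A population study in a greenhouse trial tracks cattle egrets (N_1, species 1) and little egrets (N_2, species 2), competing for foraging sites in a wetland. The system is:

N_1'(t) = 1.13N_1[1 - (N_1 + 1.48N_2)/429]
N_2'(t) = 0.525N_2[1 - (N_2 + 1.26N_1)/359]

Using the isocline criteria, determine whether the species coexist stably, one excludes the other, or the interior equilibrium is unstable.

Compare the nullcline intercepts: K1/α12 = 429/1.48 = 290 < K2 = 359; K2/α21 = 359/1.26 = 285 < K1 = 429.
Since both are reversed, neither can invade when rare; the interior point is a saddle.

unstable coexistence (outcome depends on initial conditions)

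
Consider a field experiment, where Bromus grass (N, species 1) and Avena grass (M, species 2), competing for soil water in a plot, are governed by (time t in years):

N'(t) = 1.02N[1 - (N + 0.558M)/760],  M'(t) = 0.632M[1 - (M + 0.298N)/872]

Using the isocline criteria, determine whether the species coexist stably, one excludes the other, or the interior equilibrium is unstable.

stable coexistence

Compare the nullcline intercepts: K1/α12 = 760/0.558 = 1360 > K2 = 872; K2/α21 = 872/0.298 = 2930 > K1 = 760.
Since both inequalities hold, each species can invade when rare, so the interior equilibrium is stable.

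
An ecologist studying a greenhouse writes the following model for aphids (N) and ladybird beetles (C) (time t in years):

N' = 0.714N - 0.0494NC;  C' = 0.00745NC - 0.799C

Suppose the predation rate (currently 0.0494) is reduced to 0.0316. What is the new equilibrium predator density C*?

C* ≈ 22.6

At the interior fixed point, setting dN/dt = 0 with N > 0 fixes C* = (prey growth rate)/(NC coefficient) — independent of the other coefficients.
With the change, C* = 0.714/0.0316 = 22.6; it rises from 14.5.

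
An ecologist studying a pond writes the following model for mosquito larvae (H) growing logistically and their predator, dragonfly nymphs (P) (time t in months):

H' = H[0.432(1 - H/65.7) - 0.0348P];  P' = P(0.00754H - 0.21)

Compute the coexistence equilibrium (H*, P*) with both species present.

From dP/dt = 0 with P > 0: 0.00754H* = 0.21, so H* = 27.9.
Substitute into dH/dt = 0: 0.432(1 - 27.9/65.7) = 0.0348P*.
The bracket is 0.576, giving P* = 0.249/0.0348 = 7.15.

H* ≈ 27.9, P* ≈ 7.15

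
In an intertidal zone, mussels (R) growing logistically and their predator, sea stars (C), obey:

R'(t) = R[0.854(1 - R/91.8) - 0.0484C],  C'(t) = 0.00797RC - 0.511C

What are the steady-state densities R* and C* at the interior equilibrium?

From dC/dt = 0 with C > 0: 0.00797R* = 0.511, so R* = 64.1.
Substitute into dR/dt = 0: 0.854(1 - 64.1/91.8) = 0.0484C*.
The bracket is 0.302, giving C* = 0.258/0.0484 = 5.32.

R* ≈ 64.1, C* ≈ 5.32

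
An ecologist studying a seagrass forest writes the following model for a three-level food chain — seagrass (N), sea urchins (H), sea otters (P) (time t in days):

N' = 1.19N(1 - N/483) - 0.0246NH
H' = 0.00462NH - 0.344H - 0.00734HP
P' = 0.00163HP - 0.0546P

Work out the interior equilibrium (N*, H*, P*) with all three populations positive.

From dP/dt = 0: 0.00163H* = 0.0546, so H* = 33.5.
From dN/dt = 0: 1.19(1 - N*/483) = 0.0246·33.5, giving N* = 483·(1 - 0.692) = 149.
From dH/dt = 0: 0.00462·149 - 0.344 = 0.00734P*, so P* = 0.342/0.00734 = 46.6.

N* ≈ 149, H* ≈ 33.5, P* ≈ 46.6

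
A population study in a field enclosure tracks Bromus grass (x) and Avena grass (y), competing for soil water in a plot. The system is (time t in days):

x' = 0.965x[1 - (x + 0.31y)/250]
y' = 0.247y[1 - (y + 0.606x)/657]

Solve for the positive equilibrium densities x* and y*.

x* ≈ 57, y* ≈ 622

Setting both brackets to zero gives the nullclines x + 0.31y = 250 and 0.606x + y = 657.
Substituting y = 657 - 0.606x into the first: x(1 - 0.31·0.606) = 250 - 0.31·657.
So x* = 46.3/0.812 = 57, and then y* = 657 - 0.606·57 = 622.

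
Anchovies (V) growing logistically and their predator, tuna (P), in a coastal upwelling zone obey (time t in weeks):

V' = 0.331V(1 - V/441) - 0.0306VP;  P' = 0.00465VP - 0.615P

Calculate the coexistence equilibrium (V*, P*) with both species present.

From dP/dt = 0 with P > 0: 0.00465V* = 0.615, so V* = 132.
Substitute into dV/dt = 0: 0.331(1 - 132/441) = 0.0306P*.
The bracket is 0.7, giving P* = 0.232/0.0306 = 7.57.

V* ≈ 132, P* ≈ 7.57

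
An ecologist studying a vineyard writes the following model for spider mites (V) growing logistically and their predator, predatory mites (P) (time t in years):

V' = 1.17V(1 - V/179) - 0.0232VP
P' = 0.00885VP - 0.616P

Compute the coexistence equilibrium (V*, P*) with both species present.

From dP/dt = 0 with P > 0: 0.00885V* = 0.616, so V* = 69.6.
Substitute into dV/dt = 0: 1.17(1 - 69.6/179) = 0.0232P*.
The bracket is 0.611, giving P* = 0.715/0.0232 = 30.8.

V* ≈ 69.6, P* ≈ 30.8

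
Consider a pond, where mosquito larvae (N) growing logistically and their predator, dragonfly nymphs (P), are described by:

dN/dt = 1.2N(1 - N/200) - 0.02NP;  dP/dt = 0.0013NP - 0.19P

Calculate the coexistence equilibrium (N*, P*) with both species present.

From dP/dt = 0 with P > 0: 0.0013N* = 0.19, so N* = 146.
Substitute into dN/dt = 0: 1.2(1 - 146/200) = 0.02P*.
The bracket is 0.269, giving P* = 0.323/0.02 = 16.2.

N* ≈ 146, P* ≈ 16.2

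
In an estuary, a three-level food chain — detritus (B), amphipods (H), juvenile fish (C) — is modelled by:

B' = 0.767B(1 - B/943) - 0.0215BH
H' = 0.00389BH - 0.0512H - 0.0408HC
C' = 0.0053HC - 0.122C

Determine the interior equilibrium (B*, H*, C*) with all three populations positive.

B* ≈ 335, H* ≈ 23, C* ≈ 30.6

From dC/dt = 0: 0.0053H* = 0.122, so H* = 23.
From dB/dt = 0: 0.767(1 - B*/943) = 0.0215·23, giving B* = 943·(1 - 0.645) = 335.
From dH/dt = 0: 0.00389·335 - 0.0512 = 0.0408C*, so C* = 1.25/0.0408 = 30.6.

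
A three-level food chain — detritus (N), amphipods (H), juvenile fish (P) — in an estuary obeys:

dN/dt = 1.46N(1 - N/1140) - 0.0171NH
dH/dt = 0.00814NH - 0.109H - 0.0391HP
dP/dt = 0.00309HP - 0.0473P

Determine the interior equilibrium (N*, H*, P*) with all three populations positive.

From dP/dt = 0: 0.00309H* = 0.0473, so H* = 15.3.
From dN/dt = 0: 1.46(1 - N*/1140) = 0.0171·15.3, giving N* = 1140·(1 - 0.179) = 936.
From dH/dt = 0: 0.00814·936 - 0.109 = 0.0391P*, so P* = 7.51/0.0391 = 192.

N* ≈ 936, H* ≈ 15.3, P* ≈ 192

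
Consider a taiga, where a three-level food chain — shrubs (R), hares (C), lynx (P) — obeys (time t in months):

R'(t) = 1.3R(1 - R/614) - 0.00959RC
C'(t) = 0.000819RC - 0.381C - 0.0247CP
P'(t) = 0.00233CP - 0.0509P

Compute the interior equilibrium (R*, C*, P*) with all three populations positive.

R* ≈ 515, C* ≈ 21.8, P* ≈ 1.65

From dP/dt = 0: 0.00233C* = 0.0509, so C* = 21.8.
From dR/dt = 0: 1.3(1 - R*/614) = 0.00959·21.8, giving R* = 614·(1 - 0.161) = 515.
From dC/dt = 0: 0.000819·515 - 0.381 = 0.0247P*, so P* = 0.0408/0.0247 = 1.65.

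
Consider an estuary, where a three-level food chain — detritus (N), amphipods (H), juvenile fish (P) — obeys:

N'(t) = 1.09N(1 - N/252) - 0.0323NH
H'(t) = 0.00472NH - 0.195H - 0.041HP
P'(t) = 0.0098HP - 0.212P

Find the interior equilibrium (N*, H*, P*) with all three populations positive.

From dP/dt = 0: 0.0098H* = 0.212, so H* = 21.6.
From dN/dt = 0: 1.09(1 - N*/252) = 0.0323·21.6, giving N* = 252·(1 - 0.641) = 90.5.
From dH/dt = 0: 0.00472·90.5 - 0.195 = 0.041P*, so P* = 0.232/0.041 = 5.66.

N* ≈ 90.5, H* ≈ 21.6, P* ≈ 5.66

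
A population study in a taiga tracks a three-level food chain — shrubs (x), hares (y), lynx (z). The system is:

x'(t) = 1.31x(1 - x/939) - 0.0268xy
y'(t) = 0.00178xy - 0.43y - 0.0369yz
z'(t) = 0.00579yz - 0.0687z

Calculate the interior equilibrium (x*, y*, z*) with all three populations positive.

x* ≈ 711, y* ≈ 11.9, z* ≈ 22.6

From dz/dt = 0: 0.00579y* = 0.0687, so y* = 11.9.
From dx/dt = 0: 1.31(1 - x*/939) = 0.0268·11.9, giving x* = 939·(1 - 0.243) = 711.
From dy/dt = 0: 0.00178·711 - 0.43 = 0.0369z*, so z* = 0.836/0.0369 = 22.6.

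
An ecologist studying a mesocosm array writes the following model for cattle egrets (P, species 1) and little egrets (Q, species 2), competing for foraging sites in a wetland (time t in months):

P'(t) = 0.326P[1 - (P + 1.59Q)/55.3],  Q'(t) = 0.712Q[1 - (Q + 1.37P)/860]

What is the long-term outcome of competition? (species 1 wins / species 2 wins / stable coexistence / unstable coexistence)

species 2 excludes species 1

Compare the nullcline intercepts: K1/α12 = 55.3/1.59 = 34.8 < K2 = 860; K2/α21 = 860/1.37 = 628 > K1 = 55.3.
Since the inequalities point opposite ways, species 2 can invade but species 1 cannot.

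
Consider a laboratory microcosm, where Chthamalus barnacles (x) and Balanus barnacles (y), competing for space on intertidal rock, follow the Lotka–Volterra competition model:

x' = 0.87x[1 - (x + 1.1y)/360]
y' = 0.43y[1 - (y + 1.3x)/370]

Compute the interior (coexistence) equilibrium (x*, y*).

x* ≈ 109, y* ≈ 228

Setting both brackets to zero gives the nullclines x + 1.1y = 360 and 1.3x + y = 370.
Substituting y = 370 - 1.3x into the first: x(1 - 1.1·1.3) = 360 - 1.1·370.
So x* = -47/-0.43 = 109, and then y* = 370 - 1.3·109 = 228.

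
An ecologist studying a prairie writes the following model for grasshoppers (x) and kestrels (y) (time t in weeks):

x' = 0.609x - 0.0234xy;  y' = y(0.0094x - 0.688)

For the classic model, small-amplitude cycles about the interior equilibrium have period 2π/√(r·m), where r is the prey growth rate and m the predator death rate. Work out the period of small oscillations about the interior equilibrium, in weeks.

T ≈ 9.71 weeks

Here r = 0.609 and m = 0.688, so r·m = 0.419.
ω = √0.419 = 0.647 per week, hence T = 2π/ω ≈ 9.71 weeks.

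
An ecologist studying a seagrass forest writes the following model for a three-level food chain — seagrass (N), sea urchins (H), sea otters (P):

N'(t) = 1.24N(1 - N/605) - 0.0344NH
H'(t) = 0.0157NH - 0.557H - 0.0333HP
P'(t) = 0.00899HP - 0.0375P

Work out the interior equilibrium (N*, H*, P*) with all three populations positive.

From dP/dt = 0: 0.00899H* = 0.0375, so H* = 4.17.
From dN/dt = 0: 1.24(1 - N*/605) = 0.0344·4.17, giving N* = 605·(1 - 0.116) = 535.
From dH/dt = 0: 0.0157·535 - 0.557 = 0.0333P*, so P* = 7.84/0.0333 = 236.

N* ≈ 535, H* ≈ 4.17, P* ≈ 236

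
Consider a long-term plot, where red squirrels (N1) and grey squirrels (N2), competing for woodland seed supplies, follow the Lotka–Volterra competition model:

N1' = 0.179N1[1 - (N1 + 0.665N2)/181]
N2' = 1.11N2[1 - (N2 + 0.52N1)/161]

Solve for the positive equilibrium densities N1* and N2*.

Setting both brackets to zero gives the nullclines N1 + 0.665N2 = 181 and 0.52N1 + N2 = 161.
Substituting N2 = 161 - 0.52N1 into the first: N1(1 - 0.665·0.52) = 181 - 0.665·161.
So N1* = 73.9/0.654 = 113, and then N2* = 161 - 0.52·113 = 102.

N1* ≈ 113, N2* ≈ 102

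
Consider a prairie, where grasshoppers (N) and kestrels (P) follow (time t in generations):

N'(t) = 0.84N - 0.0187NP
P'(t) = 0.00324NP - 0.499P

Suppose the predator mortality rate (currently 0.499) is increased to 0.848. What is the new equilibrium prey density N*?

N* ≈ 262

At the interior fixed point, setting dP/dt = 0 with P > 0 fixes N* = (predator death rate)/(NP coefficient) — independent of the other coefficients.
With the change, N* = 0.848/0.00324 = 262; it rises from 154.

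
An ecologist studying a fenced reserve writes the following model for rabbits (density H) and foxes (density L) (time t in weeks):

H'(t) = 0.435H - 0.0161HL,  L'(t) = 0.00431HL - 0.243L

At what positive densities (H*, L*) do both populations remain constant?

Set dL/dt = 0 with L > 0: 0.00431H - 0.243 = 0, so H* = 0.243/0.00431 = 56.4.
Set dH/dt = 0 with H > 0: 0.435 - 0.0161L = 0, so L* = 0.435/0.0161 = 27.

H* ≈ 56.4, L* ≈ 27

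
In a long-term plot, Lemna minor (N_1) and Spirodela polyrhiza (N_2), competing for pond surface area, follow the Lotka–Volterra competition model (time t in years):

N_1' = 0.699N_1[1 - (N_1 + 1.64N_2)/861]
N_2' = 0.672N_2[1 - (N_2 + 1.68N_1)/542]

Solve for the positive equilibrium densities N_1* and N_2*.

N_1* ≈ 15.9, N_2* ≈ 515

Setting both brackets to zero gives the nullclines N_1 + 1.64N_2 = 861 and 1.68N_1 + N_2 = 542.
Substituting N_2 = 542 - 1.68N_1 into the first: N_1(1 - 1.64·1.68) = 861 - 1.64·542.
So N_1* = -27.9/-1.76 = 15.9, and then N_2* = 542 - 1.68·15.9 = 515.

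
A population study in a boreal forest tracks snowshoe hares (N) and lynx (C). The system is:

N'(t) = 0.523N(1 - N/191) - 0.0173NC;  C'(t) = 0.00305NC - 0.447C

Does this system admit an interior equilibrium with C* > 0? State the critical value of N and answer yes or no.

Threshold N = 147; K > 147, so yes, the predator persists.

The predator equation gives dC/dt > 0 only when N > 0.447/0.00305 = 147.
Without the predator, N → K = 191. Since 191 > 147, the predator can invade and persist.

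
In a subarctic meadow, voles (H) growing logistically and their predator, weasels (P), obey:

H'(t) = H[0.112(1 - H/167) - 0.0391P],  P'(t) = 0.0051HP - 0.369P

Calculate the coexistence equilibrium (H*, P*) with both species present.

From dP/dt = 0 with P > 0: 0.0051H* = 0.369, so H* = 72.4.
Substitute into dH/dt = 0: 0.112(1 - 72.4/167) = 0.0391P*.
The bracket is 0.567, giving P* = 0.0635/0.0391 = 1.62.

H* ≈ 72.4, P* ≈ 1.62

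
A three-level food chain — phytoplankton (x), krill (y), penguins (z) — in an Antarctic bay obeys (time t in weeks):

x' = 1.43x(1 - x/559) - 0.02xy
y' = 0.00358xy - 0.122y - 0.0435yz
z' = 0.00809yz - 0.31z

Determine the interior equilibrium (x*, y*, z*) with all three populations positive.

From dz/dt = 0: 0.00809y* = 0.31, so y* = 38.3.
From dx/dt = 0: 1.43(1 - x*/559) = 0.02·38.3, giving x* = 559·(1 - 0.536) = 259.
From dy/dt = 0: 0.00358·259 - 0.122 = 0.0435z*, so z* = 0.807/0.0435 = 18.5.

x* ≈ 259, y* ≈ 38.3, z* ≈ 18.5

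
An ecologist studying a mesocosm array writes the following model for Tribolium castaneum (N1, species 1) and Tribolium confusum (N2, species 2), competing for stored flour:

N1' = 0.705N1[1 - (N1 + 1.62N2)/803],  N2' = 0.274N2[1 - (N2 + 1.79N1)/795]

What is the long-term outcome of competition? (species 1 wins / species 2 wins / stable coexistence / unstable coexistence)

Compare the nullcline intercepts: K1/α12 = 803/1.62 = 496 < K2 = 795; K2/α21 = 795/1.79 = 444 < K1 = 803.
Since both are reversed, neither can invade when rare; the interior point is a saddle.

unstable coexistence (outcome depends on initial conditions)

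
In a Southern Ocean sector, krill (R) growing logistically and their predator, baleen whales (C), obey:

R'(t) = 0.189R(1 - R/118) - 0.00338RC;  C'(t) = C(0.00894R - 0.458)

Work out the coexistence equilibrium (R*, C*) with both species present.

From dC/dt = 0 with C > 0: 0.00894R* = 0.458, so R* = 51.2.
Substitute into dR/dt = 0: 0.189(1 - 51.2/118) = 0.00338C*.
The bracket is 0.566, giving C* = 0.107/0.00338 = 31.6.

R* ≈ 51.2, C* ≈ 31.6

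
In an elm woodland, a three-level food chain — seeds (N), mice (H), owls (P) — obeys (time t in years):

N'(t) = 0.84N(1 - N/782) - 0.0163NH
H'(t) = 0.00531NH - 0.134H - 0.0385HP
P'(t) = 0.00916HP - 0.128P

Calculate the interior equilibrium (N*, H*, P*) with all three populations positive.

N* ≈ 570, H* ≈ 14, P* ≈ 75.1

From dP/dt = 0: 0.00916H* = 0.128, so H* = 14.
From dN/dt = 0: 0.84(1 - N*/782) = 0.0163·14, giving N* = 782·(1 - 0.271) = 570.
From dH/dt = 0: 0.00531·570 - 0.134 = 0.0385P*, so P* = 2.89/0.0385 = 75.1.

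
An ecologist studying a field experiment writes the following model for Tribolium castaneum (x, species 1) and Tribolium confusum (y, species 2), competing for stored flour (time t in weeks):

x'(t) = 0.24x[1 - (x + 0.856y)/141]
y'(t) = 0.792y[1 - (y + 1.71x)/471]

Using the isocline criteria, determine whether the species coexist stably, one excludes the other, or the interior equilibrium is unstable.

species 2 excludes species 1

Compare the nullcline intercepts: K1/α12 = 141/0.856 = 165 < K2 = 471; K2/α21 = 471/1.71 = 275 > K1 = 141.
Since the inequalities point opposite ways, species 2 can invade but species 1 cannot.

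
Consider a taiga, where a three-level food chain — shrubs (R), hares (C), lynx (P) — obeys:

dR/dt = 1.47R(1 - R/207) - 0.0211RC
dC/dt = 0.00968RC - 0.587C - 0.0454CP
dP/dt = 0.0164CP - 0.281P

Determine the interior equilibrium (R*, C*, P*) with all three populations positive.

From dP/dt = 0: 0.0164C* = 0.281, so C* = 17.1.
From dR/dt = 0: 1.47(1 - R*/207) = 0.0211·17.1, giving R* = 207·(1 - 0.246) = 156.
From dC/dt = 0: 0.00968·156 - 0.587 = 0.0454P*, so P* = 0.924/0.0454 = 20.4.

R* ≈ 156, C* ≈ 17.1, P* ≈ 20.4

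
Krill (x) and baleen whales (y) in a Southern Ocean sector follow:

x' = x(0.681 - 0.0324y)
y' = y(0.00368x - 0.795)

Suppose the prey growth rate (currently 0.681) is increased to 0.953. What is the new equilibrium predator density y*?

At the interior fixed point, setting dx/dt = 0 with x > 0 fixes y* = (prey growth rate)/(xy coefficient) — independent of the other coefficients.
With the change, y* = 0.953/0.0324 = 29.4; it rises from 21.

y* ≈ 29.4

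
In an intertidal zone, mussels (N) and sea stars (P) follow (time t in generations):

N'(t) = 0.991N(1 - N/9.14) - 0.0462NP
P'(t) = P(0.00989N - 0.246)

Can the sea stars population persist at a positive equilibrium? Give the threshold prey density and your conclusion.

Threshold N = 24.9; K < 24.9, so no, the predator goes extinct.

The predator equation gives dP/dt > 0 only when N > 0.246/0.00989 = 24.9.
Without the predator, N → K = 9.14. Since 9.14 < 24.9, the predator cannot invade.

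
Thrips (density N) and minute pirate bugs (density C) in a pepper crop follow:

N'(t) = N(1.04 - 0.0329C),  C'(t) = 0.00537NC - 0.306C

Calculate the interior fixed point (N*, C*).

Set dC/dt = 0 with C > 0: 0.00537N - 0.306 = 0, so N* = 0.306/0.00537 = 57.
Set dN/dt = 0 with N > 0: 1.04 - 0.0329C = 0, so C* = 1.04/0.0329 = 31.6.

N* ≈ 57, C* ≈ 31.6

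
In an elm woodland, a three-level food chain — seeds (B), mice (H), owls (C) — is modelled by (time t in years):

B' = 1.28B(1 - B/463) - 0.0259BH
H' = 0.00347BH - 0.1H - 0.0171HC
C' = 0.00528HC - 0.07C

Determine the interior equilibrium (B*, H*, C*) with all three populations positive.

From dC/dt = 0: 0.00528H* = 0.07, so H* = 13.3.
From dB/dt = 0: 1.28(1 - B*/463) = 0.0259·13.3, giving B* = 463·(1 - 0.268) = 339.
From dH/dt = 0: 0.00347·339 - 0.1 = 0.0171C*, so C* = 1.08/0.0171 = 62.9.

B* ≈ 339, H* ≈ 13.3, C* ≈ 62.9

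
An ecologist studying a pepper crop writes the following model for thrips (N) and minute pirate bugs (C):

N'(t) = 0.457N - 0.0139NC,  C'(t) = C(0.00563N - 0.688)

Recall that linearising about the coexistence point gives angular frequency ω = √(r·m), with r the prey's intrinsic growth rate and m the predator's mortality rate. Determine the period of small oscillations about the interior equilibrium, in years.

Here r = 0.457 and m = 0.688, so r·m = 0.314.
ω = √0.314 = 0.561 per year, hence T = 2π/ω ≈ 11.2 years.

T ≈ 11.2 years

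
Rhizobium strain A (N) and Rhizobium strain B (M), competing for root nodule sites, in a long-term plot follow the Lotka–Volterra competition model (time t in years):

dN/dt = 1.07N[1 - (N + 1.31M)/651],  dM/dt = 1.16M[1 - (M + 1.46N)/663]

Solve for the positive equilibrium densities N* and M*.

Setting both brackets to zero gives the nullclines N + 1.31M = 651 and 1.46N + M = 663.
Substituting M = 663 - 1.46N into the first: N(1 - 1.31·1.46) = 651 - 1.31·663.
So N* = -218/-0.913 = 238, and then M* = 663 - 1.46·238 = 315.

N* ≈ 238, M* ≈ 315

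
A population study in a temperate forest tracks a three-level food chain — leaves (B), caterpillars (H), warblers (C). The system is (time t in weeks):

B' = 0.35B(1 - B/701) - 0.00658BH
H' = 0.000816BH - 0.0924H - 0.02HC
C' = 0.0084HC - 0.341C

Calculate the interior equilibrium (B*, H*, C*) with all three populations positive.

B* ≈ 166, H* ≈ 40.6, C* ≈ 2.15

From dC/dt = 0: 0.0084H* = 0.341, so H* = 40.6.
From dB/dt = 0: 0.35(1 - B*/701) = 0.00658·40.6, giving B* = 701·(1 - 0.763) = 166.
From dH/dt = 0: 0.000816·166 - 0.0924 = 0.02C*, so C* = 0.0431/0.02 = 2.15.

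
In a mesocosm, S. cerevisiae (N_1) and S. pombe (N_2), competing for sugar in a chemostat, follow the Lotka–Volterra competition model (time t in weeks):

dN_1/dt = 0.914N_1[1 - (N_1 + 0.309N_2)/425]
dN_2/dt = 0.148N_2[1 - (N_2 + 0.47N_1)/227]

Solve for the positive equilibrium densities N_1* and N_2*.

Setting both brackets to zero gives the nullclines N_1 + 0.309N_2 = 425 and 0.47N_1 + N_2 = 227.
Substituting N_2 = 227 - 0.47N_1 into the first: N_1(1 - 0.309·0.47) = 425 - 0.309·227.
So N_1* = 355/0.855 = 415, and then N_2* = 227 - 0.47·415 = 31.9.

N_1* ≈ 415, N_2* ≈ 31.9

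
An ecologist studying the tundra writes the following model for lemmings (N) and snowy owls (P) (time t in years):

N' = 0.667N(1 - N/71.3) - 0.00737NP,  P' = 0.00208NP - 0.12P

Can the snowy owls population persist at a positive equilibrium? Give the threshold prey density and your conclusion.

The predator equation gives dP/dt > 0 only when N > 0.12/0.00208 = 57.7.
Without the predator, N → K = 71.3. Since 71.3 > 57.7, the predator can invade and persist.

Threshold N = 57.7; K > 57.7, so yes, the predator persists.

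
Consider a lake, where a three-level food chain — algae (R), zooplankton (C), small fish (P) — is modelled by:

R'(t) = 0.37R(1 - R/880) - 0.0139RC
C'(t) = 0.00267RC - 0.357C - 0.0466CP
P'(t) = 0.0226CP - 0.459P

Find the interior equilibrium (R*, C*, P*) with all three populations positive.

R* ≈ 209, C* ≈ 20.3, P* ≈ 4.29

From dP/dt = 0: 0.0226C* = 0.459, so C* = 20.3.
From dR/dt = 0: 0.37(1 - R*/880) = 0.0139·20.3, giving R* = 880·(1 - 0.763) = 209.
From dC/dt = 0: 0.00267·209 - 0.357 = 0.0466P*, so P* = 0.2/0.0466 = 4.29.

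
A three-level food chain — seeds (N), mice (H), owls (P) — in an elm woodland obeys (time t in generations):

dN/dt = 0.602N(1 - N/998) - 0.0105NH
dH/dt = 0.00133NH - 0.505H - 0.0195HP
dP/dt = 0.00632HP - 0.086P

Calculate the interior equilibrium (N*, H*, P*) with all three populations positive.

From dP/dt = 0: 0.00632H* = 0.086, so H* = 13.6.
From dN/dt = 0: 0.602(1 - N*/998) = 0.0105·13.6, giving N* = 998·(1 - 0.237) = 761.
From dH/dt = 0: 0.00133·761 - 0.505 = 0.0195P*, so P* = 0.507/0.0195 = 26.

N* ≈ 761, H* ≈ 13.6, P* ≈ 26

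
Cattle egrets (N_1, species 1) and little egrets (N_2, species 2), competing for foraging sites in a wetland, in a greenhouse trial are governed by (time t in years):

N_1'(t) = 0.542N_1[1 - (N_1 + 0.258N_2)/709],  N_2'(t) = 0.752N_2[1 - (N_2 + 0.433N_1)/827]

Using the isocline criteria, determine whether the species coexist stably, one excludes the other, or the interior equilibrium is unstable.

stable coexistence

Compare the nullcline intercepts: K1/α12 = 709/0.258 = 2750 > K2 = 827; K2/α21 = 827/0.433 = 1910 > K1 = 709.
Since both inequalities hold, each species can invade when rare, so the interior equilibrium is stable.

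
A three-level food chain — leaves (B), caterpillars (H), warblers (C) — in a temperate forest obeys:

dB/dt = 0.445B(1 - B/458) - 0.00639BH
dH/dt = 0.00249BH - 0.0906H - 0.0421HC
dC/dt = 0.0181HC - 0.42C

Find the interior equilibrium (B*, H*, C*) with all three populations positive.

B* ≈ 305, H* ≈ 23.2, C* ≈ 15.9

From dC/dt = 0: 0.0181H* = 0.42, so H* = 23.2.
From dB/dt = 0: 0.445(1 - B*/458) = 0.00639·23.2, giving B* = 458·(1 - 0.333) = 305.
From dH/dt = 0: 0.00249·305 - 0.0906 = 0.0421C*, so C* = 0.67/0.0421 = 15.9.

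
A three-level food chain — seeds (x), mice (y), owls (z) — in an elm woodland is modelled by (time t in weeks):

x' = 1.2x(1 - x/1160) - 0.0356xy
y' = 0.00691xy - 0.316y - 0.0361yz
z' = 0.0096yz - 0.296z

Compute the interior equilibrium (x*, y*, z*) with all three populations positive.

From dz/dt = 0: 0.0096y* = 0.296, so y* = 30.8.
From dx/dt = 0: 1.2(1 - x*/1160) = 0.0356·30.8, giving x* = 1160·(1 - 0.915) = 98.9.
From dy/dt = 0: 0.00691·98.9 - 0.316 = 0.0361z*, so z* = 0.368/0.0361 = 10.2.

x* ≈ 98.9, y* ≈ 30.8, z* ≈ 10.2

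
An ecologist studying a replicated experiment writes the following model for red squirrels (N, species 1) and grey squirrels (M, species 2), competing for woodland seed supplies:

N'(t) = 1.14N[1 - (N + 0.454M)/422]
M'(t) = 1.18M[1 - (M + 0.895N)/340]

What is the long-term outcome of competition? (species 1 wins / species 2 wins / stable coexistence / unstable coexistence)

species 1 excludes species 2

Compare the nullcline intercepts: K1/α12 = 422/0.454 = 930 > K2 = 340; K2/α21 = 340/0.895 = 380 < K1 = 422.
Since the inequalities point opposite ways, species 1 can invade but species 2 cannot.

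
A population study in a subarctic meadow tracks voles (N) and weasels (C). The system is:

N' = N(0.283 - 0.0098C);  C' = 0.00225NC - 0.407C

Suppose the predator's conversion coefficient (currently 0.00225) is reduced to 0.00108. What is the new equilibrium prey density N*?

At the interior fixed point, setting dC/dt = 0 with C > 0 fixes N* = (predator death rate)/(NC coefficient) — independent of the other coefficients.
With the change, N* = 0.407/0.00108 = 377; it rises from 181.

N* ≈ 377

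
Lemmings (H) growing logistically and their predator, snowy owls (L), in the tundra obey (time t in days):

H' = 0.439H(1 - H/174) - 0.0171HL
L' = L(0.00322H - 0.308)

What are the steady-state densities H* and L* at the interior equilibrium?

From dL/dt = 0 with L > 0: 0.00322H* = 0.308, so H* = 95.7.
Substitute into dH/dt = 0: 0.439(1 - 95.7/174) = 0.0171L*.
The bracket is 0.45, giving L* = 0.198/0.0171 = 11.6.

H* ≈ 95.7, L* ≈ 11.6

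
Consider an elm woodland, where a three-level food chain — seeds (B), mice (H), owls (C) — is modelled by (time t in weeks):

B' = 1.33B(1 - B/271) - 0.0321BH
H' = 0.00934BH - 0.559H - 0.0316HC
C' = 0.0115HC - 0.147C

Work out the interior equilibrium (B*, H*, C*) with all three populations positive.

B* ≈ 187, H* ≈ 12.8, C* ≈ 37.7

From dC/dt = 0: 0.0115H* = 0.147, so H* = 12.8.
From dB/dt = 0: 1.33(1 - B*/271) = 0.0321·12.8, giving B* = 271·(1 - 0.309) = 187.
From dH/dt = 0: 0.00934·187 - 0.559 = 0.0316C*, so C* = 1.19/0.0316 = 37.7.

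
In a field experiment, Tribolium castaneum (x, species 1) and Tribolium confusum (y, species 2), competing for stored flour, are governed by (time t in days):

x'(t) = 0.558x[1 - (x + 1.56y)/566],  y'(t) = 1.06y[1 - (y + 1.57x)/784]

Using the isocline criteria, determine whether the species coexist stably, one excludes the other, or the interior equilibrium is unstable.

Compare the nullcline intercepts: K1/α12 = 566/1.56 = 363 < K2 = 784; K2/α21 = 784/1.57 = 499 < K1 = 566.
Since both are reversed, neither can invade when rare; the interior point is a saddle.

unstable coexistence (outcome depends on initial conditions)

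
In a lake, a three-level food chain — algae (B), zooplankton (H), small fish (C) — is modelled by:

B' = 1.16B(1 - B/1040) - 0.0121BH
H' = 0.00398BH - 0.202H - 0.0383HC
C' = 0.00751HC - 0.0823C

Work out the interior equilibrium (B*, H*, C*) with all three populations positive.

From dC/dt = 0: 0.00751H* = 0.0823, so H* = 11.
From dB/dt = 0: 1.16(1 - B*/1040) = 0.0121·11, giving B* = 1040·(1 - 0.114) = 921.
From dH/dt = 0: 0.00398·921 - 0.202 = 0.0383C*, so C* = 3.46/0.0383 = 90.4.

B* ≈ 921, H* ≈ 11, C* ≈ 90.4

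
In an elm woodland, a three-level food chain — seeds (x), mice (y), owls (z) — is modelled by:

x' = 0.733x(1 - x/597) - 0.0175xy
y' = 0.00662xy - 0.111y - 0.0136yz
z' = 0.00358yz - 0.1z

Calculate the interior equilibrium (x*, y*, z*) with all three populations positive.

x* ≈ 199, y* ≈ 27.9, z* ≈ 88.6

From dz/dt = 0: 0.00358y* = 0.1, so y* = 27.9.
From dx/dt = 0: 0.733(1 - x*/597) = 0.0175·27.9, giving x* = 597·(1 - 0.667) = 199.
From dy/dt = 0: 0.00662·199 - 0.111 = 0.0136z*, so z* = 1.21/0.0136 = 88.6.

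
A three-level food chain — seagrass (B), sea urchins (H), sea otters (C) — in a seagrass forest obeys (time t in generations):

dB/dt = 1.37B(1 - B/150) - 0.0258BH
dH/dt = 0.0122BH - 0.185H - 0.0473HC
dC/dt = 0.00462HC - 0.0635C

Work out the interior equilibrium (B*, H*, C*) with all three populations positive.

B* ≈ 111, H* ≈ 13.7, C* ≈ 24.8

From dC/dt = 0: 0.00462H* = 0.0635, so H* = 13.7.
From dB/dt = 0: 1.37(1 - B*/150) = 0.0258·13.7, giving B* = 150·(1 - 0.259) = 111.
From dH/dt = 0: 0.0122·111 - 0.185 = 0.0473C*, so C* = 1.17/0.0473 = 24.8.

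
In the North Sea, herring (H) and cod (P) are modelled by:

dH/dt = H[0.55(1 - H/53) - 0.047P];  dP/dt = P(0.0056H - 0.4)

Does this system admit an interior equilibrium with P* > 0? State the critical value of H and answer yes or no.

The predator equation gives dP/dt > 0 only when H > 0.4/0.0056 = 71.4.
Without the predator, H → K = 53. Since 53 < 71.4, the predator cannot invade.

Threshold H = 71.4; K < 71.4, so no, the predator goes extinct.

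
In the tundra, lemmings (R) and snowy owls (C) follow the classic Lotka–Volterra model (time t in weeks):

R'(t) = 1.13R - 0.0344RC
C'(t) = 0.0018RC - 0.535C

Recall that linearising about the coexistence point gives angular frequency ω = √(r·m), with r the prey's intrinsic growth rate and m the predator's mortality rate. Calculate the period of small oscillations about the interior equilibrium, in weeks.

Here r = 1.13 and m = 0.535, so r·m = 0.605.
ω = √0.605 = 0.778 per week, hence T = 2π/ω ≈ 8.08 weeks.

T ≈ 8.08 weeks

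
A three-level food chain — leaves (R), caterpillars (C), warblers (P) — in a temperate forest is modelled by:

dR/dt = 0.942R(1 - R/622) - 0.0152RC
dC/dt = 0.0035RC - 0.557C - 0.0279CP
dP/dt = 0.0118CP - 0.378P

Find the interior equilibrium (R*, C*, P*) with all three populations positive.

R* ≈ 300, C* ≈ 32, P* ≈ 17.7

From dP/dt = 0: 0.0118C* = 0.378, so C* = 32.
From dR/dt = 0: 0.942(1 - R*/622) = 0.0152·32, giving R* = 622·(1 - 0.517) = 300.
From dC/dt = 0: 0.0035·300 - 0.557 = 0.0279P*, so P* = 0.495/0.0279 = 17.7.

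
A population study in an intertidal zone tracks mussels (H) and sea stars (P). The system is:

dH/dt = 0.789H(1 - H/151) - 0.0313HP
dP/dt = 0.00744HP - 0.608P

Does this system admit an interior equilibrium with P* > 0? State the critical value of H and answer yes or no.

Threshold H = 81.7; K > 81.7, so yes, the predator persists.

The predator equation gives dP/dt > 0 only when H > 0.608/0.00744 = 81.7.
Without the predator, H → K = 151. Since 151 > 81.7, the predator can invade and persist.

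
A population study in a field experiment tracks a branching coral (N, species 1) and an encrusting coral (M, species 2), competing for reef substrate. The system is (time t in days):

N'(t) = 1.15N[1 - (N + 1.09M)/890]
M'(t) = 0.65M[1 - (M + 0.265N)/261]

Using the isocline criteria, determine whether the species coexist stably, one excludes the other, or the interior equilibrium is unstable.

stable coexistence

Compare the nullcline intercepts: K1/α12 = 890/1.09 = 817 > K2 = 261; K2/α21 = 261/0.265 = 985 > K1 = 890.
Since both inequalities hold, each species can invade when rare, so the interior equilibrium is stable.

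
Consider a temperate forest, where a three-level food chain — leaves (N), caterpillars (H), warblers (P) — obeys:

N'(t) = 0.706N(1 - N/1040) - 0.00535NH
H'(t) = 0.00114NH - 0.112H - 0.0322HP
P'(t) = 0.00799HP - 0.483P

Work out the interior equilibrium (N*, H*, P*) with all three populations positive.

From dP/dt = 0: 0.00799H* = 0.483, so H* = 60.5.
From dN/dt = 0: 0.706(1 - N*/1040) = 0.00535·60.5, giving N* = 1040·(1 - 0.458) = 564.
From dH/dt = 0: 0.00114·564 - 0.112 = 0.0322P*, so P* = 0.53/0.0322 = 16.5.

N* ≈ 564, H* ≈ 60.5, P* ≈ 16.5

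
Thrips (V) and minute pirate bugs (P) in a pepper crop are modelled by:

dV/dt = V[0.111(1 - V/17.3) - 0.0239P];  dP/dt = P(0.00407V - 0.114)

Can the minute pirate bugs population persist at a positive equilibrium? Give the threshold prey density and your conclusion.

The predator equation gives dP/dt > 0 only when V > 0.114/0.00407 = 28.
Without the predator, V → K = 17.3. Since 17.3 < 28, the predator cannot invade.

Threshold V = 28; K < 28, so no, the predator goes extinct.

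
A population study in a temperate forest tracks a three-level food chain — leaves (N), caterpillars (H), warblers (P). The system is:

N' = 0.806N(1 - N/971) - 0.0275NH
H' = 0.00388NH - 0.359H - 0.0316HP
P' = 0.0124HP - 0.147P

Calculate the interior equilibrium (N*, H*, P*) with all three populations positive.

N* ≈ 578, H* ≈ 11.9, P* ≈ 59.6

From dP/dt = 0: 0.0124H* = 0.147, so H* = 11.9.
From dN/dt = 0: 0.806(1 - N*/971) = 0.0275·11.9, giving N* = 971·(1 - 0.404) = 578.
From dH/dt = 0: 0.00388·578 - 0.359 = 0.0316P*, so P* = 1.88/0.0316 = 59.6.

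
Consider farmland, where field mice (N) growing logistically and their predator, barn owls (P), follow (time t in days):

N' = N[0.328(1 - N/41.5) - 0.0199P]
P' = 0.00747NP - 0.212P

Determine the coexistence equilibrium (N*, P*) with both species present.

N* ≈ 28.4, P* ≈ 5.21

From dP/dt = 0 with P > 0: 0.00747N* = 0.212, so N* = 28.4.
Substitute into dN/dt = 0: 0.328(1 - 28.4/41.5) = 0.0199P*.
The bracket is 0.316, giving P* = 0.104/0.0199 = 5.21.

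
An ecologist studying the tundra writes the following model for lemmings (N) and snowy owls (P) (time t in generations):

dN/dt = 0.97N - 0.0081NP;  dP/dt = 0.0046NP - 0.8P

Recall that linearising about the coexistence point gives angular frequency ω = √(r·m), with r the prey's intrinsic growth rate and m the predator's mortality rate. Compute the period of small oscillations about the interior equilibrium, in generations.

Here r = 0.97 and m = 0.8, so r·m = 0.776.
ω = √0.776 = 0.881 per generation, hence T = 2π/ω ≈ 7.13 generations.

T ≈ 7.13 generations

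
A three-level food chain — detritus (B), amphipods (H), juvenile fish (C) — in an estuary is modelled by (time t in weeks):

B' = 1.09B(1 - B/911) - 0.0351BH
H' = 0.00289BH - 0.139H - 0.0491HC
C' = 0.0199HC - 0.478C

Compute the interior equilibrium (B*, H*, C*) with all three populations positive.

B* ≈ 206, H* ≈ 24, C* ≈ 9.31

From dC/dt = 0: 0.0199H* = 0.478, so H* = 24.
From dB/dt = 0: 1.09(1 - B*/911) = 0.0351·24, giving B* = 911·(1 - 0.773) = 206.
From dH/dt = 0: 0.00289·206 - 0.139 = 0.0491C*, so C* = 0.457/0.0491 = 9.31.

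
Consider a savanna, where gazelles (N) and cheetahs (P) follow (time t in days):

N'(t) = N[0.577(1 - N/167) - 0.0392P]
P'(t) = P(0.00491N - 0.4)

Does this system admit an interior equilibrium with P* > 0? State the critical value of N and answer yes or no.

The predator equation gives dP/dt > 0 only when N > 0.4/0.00491 = 81.5.
Without the predator, N → K = 167. Since 167 > 81.5, the predator can invade and persist.

Threshold N = 81.5; K > 81.5, so yes, the predator persists.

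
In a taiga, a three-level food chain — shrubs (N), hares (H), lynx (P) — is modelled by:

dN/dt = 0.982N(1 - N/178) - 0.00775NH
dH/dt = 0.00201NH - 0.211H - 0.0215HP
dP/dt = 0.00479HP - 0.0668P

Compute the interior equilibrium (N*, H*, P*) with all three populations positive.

From dP/dt = 0: 0.00479H* = 0.0668, so H* = 13.9.
From dN/dt = 0: 0.982(1 - N*/178) = 0.00775·13.9, giving N* = 178·(1 - 0.11) = 158.
From dH/dt = 0: 0.00201·158 - 0.211 = 0.0215P*, so P* = 0.107/0.0215 = 5.

N* ≈ 158, H* ≈ 13.9, P* ≈ 5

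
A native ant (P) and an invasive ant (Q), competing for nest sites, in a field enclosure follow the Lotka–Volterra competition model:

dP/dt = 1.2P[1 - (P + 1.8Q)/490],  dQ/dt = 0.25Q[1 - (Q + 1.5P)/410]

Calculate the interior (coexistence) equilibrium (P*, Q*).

P* ≈ 146, Q* ≈ 191

Setting both brackets to zero gives the nullclines P + 1.8Q = 490 and 1.5P + Q = 410.
Substituting Q = 410 - 1.5P into the first: P(1 - 1.8·1.5) = 490 - 1.8·410.
So P* = -248/-1.7 = 146, and then Q* = 410 - 1.5·146 = 191.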